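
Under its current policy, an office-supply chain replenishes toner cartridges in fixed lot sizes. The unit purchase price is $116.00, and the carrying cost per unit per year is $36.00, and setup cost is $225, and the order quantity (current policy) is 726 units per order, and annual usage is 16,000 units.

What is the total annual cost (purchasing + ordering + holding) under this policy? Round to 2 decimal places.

$1,874,026.68

Orders/yr = 16,000/726 = 22.039; ordering cost = 22.039 × $225 = $4,958.68
Average inventory = 726/2 = 363; holding cost = 363 × $36 = $13,068.00
Purchase cost = D·C = 16,000 × 116 = $1,856,000.00
Total = $4,958.68 + $13,068.00 + $1,856,000.00 = $1,874,026.68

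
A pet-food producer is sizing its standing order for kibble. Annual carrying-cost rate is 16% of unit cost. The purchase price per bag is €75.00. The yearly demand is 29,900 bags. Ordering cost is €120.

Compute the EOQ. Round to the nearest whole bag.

H = i·C = 0.16 × €75 = €12.0000 per bag-year
Q* = √(2·D·S / H) = √(2·29,900·120 / 12) = √598,000.0 ≈ 773.30

773 bags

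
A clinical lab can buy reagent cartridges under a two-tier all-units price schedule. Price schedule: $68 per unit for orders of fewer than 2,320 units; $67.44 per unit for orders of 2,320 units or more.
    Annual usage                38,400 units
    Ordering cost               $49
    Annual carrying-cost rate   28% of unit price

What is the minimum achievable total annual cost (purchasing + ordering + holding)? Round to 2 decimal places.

$2,612,411.55

H₁ = 28%×$68 = $19.0400;  H₂ = 28%×$67.44 = $18.8832
EOQ₁ = √(2×38,400×49/19.0400) = 444.58  (< 2,320, feasible at tier 1)
EOQ₂ = √(2×38,400×49/18.8832) = 446.42  (< 2,320 → use Q = 2,320 at tier-2 price)
TC(tier 1 (EOQ₁), Q≈444.6) = $2,619,664.71
TC(tier 2, Q≈2,320.0) = $2,612,411.55
Minimum at tier 2: $2,612,411.55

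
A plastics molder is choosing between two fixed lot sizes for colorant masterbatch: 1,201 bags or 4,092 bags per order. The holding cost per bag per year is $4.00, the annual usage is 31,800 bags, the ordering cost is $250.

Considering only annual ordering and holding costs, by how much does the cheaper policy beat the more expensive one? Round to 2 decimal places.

$1,105.33

For each Q, cost = (D/Q)·S + (Q/2)·H.
TC(1,201) = (31,800/1,201)×250 + (1,201/2)×4 = $9,021.48
TC(4,092) = (31,800/4,092)×250 + (4,092/2)×4 = $10,126.82
|ΔTC| = |$9,021.48 − $10,126.82| = $1,105.33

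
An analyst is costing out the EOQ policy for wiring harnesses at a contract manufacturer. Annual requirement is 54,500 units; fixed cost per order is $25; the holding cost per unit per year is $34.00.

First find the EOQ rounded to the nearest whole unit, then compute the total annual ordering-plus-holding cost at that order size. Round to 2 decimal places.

$9,625.49

2DS/H = 2·54,500·25/34 = 80,147.06
EOQ = √80,147.06 ≈ 283.10 → Q = 283 units
Annual ordering cost = (D/Q)·S = (54,500/283) × 25 = $4,814.49
Annual holding cost  = (Q/2)·H = (283/2) × 34 = $4,811.00
Total = $4,814.49 + $4,811.00 = $9,625.49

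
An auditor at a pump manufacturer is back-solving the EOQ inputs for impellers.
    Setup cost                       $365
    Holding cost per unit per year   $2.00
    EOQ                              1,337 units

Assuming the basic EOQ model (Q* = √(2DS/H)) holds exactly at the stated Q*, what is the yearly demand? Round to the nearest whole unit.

Since Q* = (2DS/H)^½, squaring gives Q*²·H = 2DS.
D = Q²H / (2S) = 1,337² × 2 / (2 × 365) = 4,897.45

4,897 units per year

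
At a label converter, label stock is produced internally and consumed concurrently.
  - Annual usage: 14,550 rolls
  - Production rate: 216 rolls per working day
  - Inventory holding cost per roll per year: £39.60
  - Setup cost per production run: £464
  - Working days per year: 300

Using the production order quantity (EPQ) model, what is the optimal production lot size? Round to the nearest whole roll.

663 rolls

d = 14,550/300 = 48.5000 rolls/day;  effective holding cost H(1 − d/p) = 39.6·(1 − 48.5000/216) = 30.70833
Q* = √(2DS / H_eff) = √(2·14,550·464 / 30.70833) ≈ 663.10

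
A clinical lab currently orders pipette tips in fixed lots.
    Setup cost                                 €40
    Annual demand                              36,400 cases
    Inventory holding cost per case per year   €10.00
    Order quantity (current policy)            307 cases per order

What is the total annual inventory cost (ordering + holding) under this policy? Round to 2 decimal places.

Ordering: D/Q × S = 36,400/307 × €40 = €4,742.67
Holding:  Q/2 × H = 307/2 × €10 = €1,535.00
Total = €4,742.67 + €1,535.00 = €6,277.67

€6,277.67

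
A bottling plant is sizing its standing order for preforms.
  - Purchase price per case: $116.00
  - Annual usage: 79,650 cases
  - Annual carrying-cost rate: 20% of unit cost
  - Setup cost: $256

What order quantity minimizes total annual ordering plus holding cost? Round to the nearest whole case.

H = i·C = 0.2 × $116 = $23.2000 per case-year
Q* = √(2·D·S / H) = √(2·79,650·256 / 23.2) = √1,757,793.1 ≈ 1,325.82

1,326 cases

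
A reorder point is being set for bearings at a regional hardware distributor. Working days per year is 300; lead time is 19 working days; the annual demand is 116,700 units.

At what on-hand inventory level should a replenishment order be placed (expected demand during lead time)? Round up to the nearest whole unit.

Daily demand d = 116,700 / 300 = 389.000 units/day
Demand during lead time = 389.000 × 19 = 7,391.00
Reorder point = 7,391.00 → round up

7,391 units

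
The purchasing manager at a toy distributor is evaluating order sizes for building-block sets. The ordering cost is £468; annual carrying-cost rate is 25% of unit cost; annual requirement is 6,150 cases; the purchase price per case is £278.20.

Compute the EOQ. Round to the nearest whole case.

288 cases

Carrying cost H = £278.2 × 25% = £69.5500/case/yr
2DS/H = 2·6,150·468/69.55 = 82,766.36
EOQ = √82,766.36 ≈ 287.69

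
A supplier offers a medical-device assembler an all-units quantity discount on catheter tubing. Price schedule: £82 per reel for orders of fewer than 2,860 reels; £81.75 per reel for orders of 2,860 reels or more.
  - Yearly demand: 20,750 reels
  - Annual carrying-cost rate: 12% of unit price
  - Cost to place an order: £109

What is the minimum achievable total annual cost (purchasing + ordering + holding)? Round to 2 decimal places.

£1,708,171.67

H₁ = 12%×£82 = £9.8400;  H₂ = 12%×£81.75 = £9.8100
EOQ₁ = √(2×20,750×109/9.8400) = 678.02  (< 2,860, feasible at tier 1)
EOQ₂ = √(2×20,750×109/9.8100) = 679.05  (< 2,860 → use Q = 2,860 at tier-2 price)
TC(tier 1 (EOQ₁), Q≈678.0) = £1,708,171.67
TC(tier 2, Q≈2,860.0) = £1,711,131.62
Minimum at tier 1 (EOQ₁): £1,708,171.67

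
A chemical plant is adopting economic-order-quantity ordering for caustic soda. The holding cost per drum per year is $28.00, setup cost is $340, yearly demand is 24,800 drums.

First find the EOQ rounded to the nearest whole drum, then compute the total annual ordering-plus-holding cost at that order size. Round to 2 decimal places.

2DS/H = 2·24,800·340/28 = 602,285.71
EOQ = √602,285.71 ≈ 776.07 → Q = 776 drums
Orders/yr = 24,800/776 = 31.959; ordering cost = 31.959 × $340 = $10,865.98
Average inventory = 776/2 = 388; holding cost = 388 × $28 = $10,864.00
Total = $10,865.98 + $10,864.00 = $21,729.98

$21,729.98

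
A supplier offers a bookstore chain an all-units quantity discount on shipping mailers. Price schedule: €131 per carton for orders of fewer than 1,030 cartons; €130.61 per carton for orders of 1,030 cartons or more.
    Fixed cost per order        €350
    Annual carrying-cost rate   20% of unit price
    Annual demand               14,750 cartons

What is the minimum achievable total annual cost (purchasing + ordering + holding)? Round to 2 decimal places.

H₁ = 20%×€131 = €26.2000;  H₂ = 20%×€130.61 = €26.1220
EOQ₁ = √(2×14,750×350/26.2000) = 627.76  (< 1,030, feasible at tier 1)
EOQ₂ = √(2×14,750×350/26.1220) = 628.70  (< 1,030 → use Q = 1,030 at tier-2 price)
TC(tier 1 (EOQ₁), Q≈627.8) = €1,948,697.34
TC(tier 2, Q≈1,030.0) = €1,944,962.47
Minimum at tier 2: €1,944,962.47

€1,944,962.47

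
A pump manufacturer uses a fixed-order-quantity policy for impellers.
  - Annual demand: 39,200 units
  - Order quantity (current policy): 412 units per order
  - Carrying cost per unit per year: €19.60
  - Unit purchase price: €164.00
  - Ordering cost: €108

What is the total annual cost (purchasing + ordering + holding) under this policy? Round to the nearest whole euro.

€6,443,113

Orders/yr = 39,200/412 = 95.146; ordering cost = 95.146 × €108 = €10,275.73
Average inventory = 412/2 = 206; holding cost = 206 × €19.6 = €4,037.60
Purchase cost = D·C = 39,200 × 164 = €6,428,800.00
Total = €10,275.73 + €4,037.60 + €6,428,800.00 = €6,443,113.33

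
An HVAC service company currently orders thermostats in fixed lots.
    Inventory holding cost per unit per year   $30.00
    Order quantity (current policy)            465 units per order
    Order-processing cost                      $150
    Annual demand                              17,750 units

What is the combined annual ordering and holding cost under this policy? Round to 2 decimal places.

Ordering: D/Q × S = 17,750/465 × $150 = $5,725.81
Holding:  Q/2 × H = 465/2 × $30 = $6,975.00
Total = $5,725.81 + $6,975.00 = $12,700.81

$12,700.81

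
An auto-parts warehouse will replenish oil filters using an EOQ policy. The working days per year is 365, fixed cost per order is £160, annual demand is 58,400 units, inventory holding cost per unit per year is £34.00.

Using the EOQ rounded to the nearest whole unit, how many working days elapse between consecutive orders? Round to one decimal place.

4.6 days

EOQ = √(2DS/H) = √(2 × 58,400 × 160 / 34)
    = √(549,647.06) ≈ 741.38 → Q = 741 units
T = Q/D × 365 days = 741/58,400 × 365 = 4.631 days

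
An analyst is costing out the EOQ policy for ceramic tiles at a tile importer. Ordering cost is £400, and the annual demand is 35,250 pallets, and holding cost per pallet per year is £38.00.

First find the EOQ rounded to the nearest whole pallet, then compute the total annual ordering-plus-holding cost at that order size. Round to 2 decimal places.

£32,735.31

Optimal lot size Q* = (2 × 35,250 × £400 / £38)^½ ≈ 861.46 → Q = 861 pallets
Ordering: D/Q × S = 35,250/861 × £400 = £16,376.31
Holding:  Q/2 × H = 861/2 × £38 = £16,359.00
Total = £16,376.31 + £16,359.00 = £32,735.31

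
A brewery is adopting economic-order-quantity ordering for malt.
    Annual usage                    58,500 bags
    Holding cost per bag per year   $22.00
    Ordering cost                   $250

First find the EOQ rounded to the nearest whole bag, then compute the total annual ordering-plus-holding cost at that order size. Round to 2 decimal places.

Optimal lot size Q* = (2 × 58,500 × $250 / $22)^½ ≈ 1,153.06 → Q = 1,153 bags
Annual ordering cost = (D/Q)·S = (58,500/1,153) × 250 = $12,684.30
Annual holding cost  = (Q/2)·H = (1,153/2) × 22 = $12,683.00
Total = $12,684.30 + $12,683.00 = $25,367.30

$25,367.30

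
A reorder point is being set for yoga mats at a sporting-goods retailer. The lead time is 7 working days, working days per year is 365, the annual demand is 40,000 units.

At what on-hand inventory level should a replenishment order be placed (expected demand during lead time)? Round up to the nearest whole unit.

768 units

Daily demand d = 40,000 / 365 = 109.589 units/day
Demand during lead time = 109.589 × 7 = 767.12
Reorder point = 767.12 → round up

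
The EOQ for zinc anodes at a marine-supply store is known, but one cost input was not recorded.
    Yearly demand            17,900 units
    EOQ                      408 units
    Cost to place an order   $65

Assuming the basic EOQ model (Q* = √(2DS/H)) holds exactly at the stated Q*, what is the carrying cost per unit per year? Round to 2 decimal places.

$13.98

EOQ relation: Q² = 2DS/H, so rearrange for the unknown.
H = 2DS / Q² = 2 × 17,900 × 65 / 408² = 13.9790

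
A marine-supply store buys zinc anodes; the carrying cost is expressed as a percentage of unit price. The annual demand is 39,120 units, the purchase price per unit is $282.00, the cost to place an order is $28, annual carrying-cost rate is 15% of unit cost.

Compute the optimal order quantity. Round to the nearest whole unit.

Carrying cost H = $282 × 15% = $42.3000/unit/yr
Optimal lot size Q* = (2 × 39,120 × $28 / $42.3)^½ ≈ 227.57

228 units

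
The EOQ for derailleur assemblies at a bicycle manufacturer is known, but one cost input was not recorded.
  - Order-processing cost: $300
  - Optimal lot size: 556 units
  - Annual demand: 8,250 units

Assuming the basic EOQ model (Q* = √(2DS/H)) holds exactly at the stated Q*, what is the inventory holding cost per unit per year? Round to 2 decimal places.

From Q* = √(2DS/H) ⇒ Q*² = 2DS/H.
H = 2DS / Q² = 2 × 8,250 × 300 / 556² = 16.0124

$16.01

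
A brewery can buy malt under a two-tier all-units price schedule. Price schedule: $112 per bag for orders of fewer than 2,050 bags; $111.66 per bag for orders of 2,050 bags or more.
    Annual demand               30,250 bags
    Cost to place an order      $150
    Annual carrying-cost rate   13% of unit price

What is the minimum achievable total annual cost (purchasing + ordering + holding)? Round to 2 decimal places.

H₁ = 13%×$112 = $14.5600;  H₂ = 13%×$111.66 = $14.5158
EOQ₁ = √(2×30,250×150/14.5600) = 789.48  (< 2,050, feasible at tier 1)
EOQ₂ = √(2×30,250×150/14.5158) = 790.68  (< 2,050 → use Q = 2,050 at tier-2 price)
TC(tier 1 (EOQ₁), Q≈789.5) = $3,399,494.87
TC(tier 2, Q≈2,050.0) = $3,394,807.11
Minimum at tier 2: $3,394,807.11

$3,394,807.11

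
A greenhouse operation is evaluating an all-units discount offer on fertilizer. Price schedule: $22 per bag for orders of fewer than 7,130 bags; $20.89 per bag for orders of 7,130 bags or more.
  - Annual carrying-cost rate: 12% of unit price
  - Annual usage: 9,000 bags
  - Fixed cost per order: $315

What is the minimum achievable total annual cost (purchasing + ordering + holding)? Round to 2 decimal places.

$197,344.36

H₁ = 12%×$22 = $2.6400;  H₂ = 12%×$20.89 = $2.5068
EOQ₁ = √(2×9,000×315/2.6400) = 1,465.51  (< 7,130, feasible at tier 1)
EOQ₂ = √(2×9,000×315/2.5068) = 1,503.94  (< 7,130 → use Q = 7,130 at tier-2 price)
TC(tier 1 (EOQ₁), Q≈1,465.5) = $201,868.95
TC(tier 2, Q≈7,130.0) = $197,344.36
Minimum at tier 2: $197,344.36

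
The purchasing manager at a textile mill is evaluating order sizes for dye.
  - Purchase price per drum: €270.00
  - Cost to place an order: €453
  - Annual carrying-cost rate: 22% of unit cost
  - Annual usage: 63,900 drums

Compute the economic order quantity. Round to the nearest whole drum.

Carrying cost H = €270 × 22% = €59.4000/drum/yr
EOQ = √(2DS/H) = √(2 × 63,900 × 453 / 59.4)
    = √(974,636.36) ≈ 987.24

987 drums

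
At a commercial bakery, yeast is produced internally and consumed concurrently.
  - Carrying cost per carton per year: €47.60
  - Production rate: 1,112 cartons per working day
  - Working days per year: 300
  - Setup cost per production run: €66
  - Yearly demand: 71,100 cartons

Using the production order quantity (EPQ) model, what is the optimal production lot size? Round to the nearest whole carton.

501 cartons

Daily demand d = 71,100/300 = 237.000; p = 1112; 1 − d/p = 0.78687
EPQ = √(2DS / (H(1 − d/p)))
    = √(2 × 71,100 × 66 / (47.6 × 0.78687)) ≈ 500.57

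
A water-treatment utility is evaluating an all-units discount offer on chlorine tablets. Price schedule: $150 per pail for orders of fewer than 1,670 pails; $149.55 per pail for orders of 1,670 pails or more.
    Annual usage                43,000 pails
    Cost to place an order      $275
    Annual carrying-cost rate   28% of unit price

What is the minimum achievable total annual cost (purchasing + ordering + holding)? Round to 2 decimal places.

$6,472,695.63

H₁ = 28%×$150 = $42.0000;  H₂ = 28%×$149.55 = $41.8740
EOQ₁ = √(2×43,000×275/42.0000) = 750.40  (< 1,670, feasible at tier 1)
EOQ₂ = √(2×43,000×275/41.8740) = 751.52  (< 1,670 → use Q = 1,670 at tier-2 price)
TC(tier 1 (EOQ₁), Q≈750.4) = $6,481,516.66
TC(tier 2, Q≈1,670.0) = $6,472,695.63
Minimum at tier 2: $6,472,695.63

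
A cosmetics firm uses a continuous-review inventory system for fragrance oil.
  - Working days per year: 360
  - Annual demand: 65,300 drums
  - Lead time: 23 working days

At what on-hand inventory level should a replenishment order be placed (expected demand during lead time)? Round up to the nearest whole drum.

4,172 drums

Daily demand d = 65,300 / 360 = 181.389 drums/day
Demand during lead time = 181.389 × 23 = 4,171.94
Reorder point = 4,171.94 → round up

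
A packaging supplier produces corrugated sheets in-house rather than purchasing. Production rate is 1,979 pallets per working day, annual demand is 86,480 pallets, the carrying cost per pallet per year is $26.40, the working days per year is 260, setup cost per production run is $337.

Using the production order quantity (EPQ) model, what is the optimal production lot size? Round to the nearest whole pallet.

Daily demand d = 86,480/260 = 332.615; p = 1979; 1 − d/p = 0.83193
EPQ = √(2DS / (H(1 − d/p)))
    = √(2 × 86,480 × 337 / (26.4 × 0.83193)) ≈ 1,629.08

1,629 pallets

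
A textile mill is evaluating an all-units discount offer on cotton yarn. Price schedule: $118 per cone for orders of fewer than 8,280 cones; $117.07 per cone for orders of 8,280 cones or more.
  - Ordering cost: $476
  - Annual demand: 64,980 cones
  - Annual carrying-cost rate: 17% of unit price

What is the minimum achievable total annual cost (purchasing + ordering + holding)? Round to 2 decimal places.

H₁ = 17%×$118 = $20.0600;  H₂ = 17%×$117.07 = $19.9019
EOQ₁ = √(2×64,980×476/20.0600) = 1,756.07  (< 8,280, feasible at tier 1)
EOQ₂ = √(2×64,980×476/19.9019) = 1,763.04  (< 8,280 → use Q = 8,280 at tier-2 price)
TC(tier 1 (EOQ₁), Q≈1,756.1) = $7,702,866.85
TC(tier 2, Q≈8,280.0) = $7,693,338.03
Minimum at tier 2: $7,693,338.03

$7,693,338.03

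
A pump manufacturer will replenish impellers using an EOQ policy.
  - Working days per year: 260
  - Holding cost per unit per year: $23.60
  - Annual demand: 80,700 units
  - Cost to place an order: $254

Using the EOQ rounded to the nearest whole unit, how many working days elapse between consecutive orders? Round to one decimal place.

EOQ = √(2DS/H) = √(2 × 80,700 × 254 / 23.6)
    = √(1,737,101.69) ≈ 1,317.99 → Q = 1,318 units
T = Q/D × 260 days = 1,318/80,700 × 260 = 4.246 days

4.2 days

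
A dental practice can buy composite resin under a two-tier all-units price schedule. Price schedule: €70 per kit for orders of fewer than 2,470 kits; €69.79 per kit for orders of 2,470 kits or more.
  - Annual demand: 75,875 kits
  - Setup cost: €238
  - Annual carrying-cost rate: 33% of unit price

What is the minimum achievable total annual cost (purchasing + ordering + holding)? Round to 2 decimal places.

H₁ = 33%×€70 = €23.1000;  H₂ = 33%×€69.79 = €23.0307
EOQ₁ = √(2×75,875×238/23.1000) = 1,250.39  (< 2,470, feasible at tier 1)
EOQ₂ = √(2×75,875×238/23.0307) = 1,252.27  (< 2,470 → use Q = 2,470 at tier-2 price)
TC(tier 1 (EOQ₁), Q≈1,250.4) = €5,340,134.10
TC(tier 2, Q≈2,470.0) = €5,331,070.20
Minimum at tier 2: €5,331,070.20

€5,331,070.20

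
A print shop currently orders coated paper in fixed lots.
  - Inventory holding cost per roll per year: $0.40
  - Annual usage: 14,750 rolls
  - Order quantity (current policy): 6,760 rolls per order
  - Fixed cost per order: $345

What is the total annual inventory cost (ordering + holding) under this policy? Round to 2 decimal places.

Orders/yr = 14,750/6,760 = 2.182; ordering cost = 2.182 × $345 = $752.77
Average inventory = 6,760/2 = 3380; holding cost = 3380 × $0.4 = $1,352.00
Total = $752.77 + $1,352.00 = $2,104.77

$2,104.77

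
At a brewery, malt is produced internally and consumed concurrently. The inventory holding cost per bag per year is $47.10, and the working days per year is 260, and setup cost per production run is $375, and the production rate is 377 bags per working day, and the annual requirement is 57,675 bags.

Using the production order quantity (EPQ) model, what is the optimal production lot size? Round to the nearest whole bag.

1,494 bags

d = 57,675/260 = 221.8269 bags/day;  effective holding cost H(1 − d/p) = 47.1·(1 − 221.8269/377) = 19.38634
Q* = √(2DS / H_eff) = √(2·57,675·375 / 19.38634) ≈ 1,493.75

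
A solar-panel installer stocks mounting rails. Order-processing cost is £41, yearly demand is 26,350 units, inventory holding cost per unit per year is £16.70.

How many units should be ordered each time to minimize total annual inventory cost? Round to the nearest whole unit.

360 units

2DS/H = 2·26,350·41/16.7 = 129,383.23
EOQ = √129,383.23 ≈ 359.70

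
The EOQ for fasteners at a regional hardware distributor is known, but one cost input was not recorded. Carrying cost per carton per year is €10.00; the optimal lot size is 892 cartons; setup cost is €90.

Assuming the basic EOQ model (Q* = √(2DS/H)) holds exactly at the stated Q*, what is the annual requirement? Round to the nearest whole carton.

From Q* = √(2DS/H) ⇒ Q*² = 2DS/H.
D = Q²H / (2S) = 892² × 10 / (2 × 90) = 44,203.56

44,204 cartons per year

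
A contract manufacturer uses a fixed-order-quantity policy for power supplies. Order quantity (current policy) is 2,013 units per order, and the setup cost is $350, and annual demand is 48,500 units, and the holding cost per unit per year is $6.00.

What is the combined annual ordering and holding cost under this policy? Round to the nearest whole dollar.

$14,472

Orders/yr = 48,500/2,013 = 24.093; ordering cost = 24.093 × $350 = $8,432.69
Average inventory = 2,013/2 = 1006.5; holding cost = 1006.5 × $6 = $6,039.00
Total = $8,432.69 + $6,039.00 = $14,471.69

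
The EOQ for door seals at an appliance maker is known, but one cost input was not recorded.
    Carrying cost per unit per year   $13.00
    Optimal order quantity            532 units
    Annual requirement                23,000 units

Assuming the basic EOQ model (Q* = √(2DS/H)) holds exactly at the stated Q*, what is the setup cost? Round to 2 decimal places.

From Q* = √(2DS/H) ⇒ Q*² = 2DS/H.
S = Q²H / (2D) = 532² × 13 / (2 × 23,000) = 79.9850

$79.99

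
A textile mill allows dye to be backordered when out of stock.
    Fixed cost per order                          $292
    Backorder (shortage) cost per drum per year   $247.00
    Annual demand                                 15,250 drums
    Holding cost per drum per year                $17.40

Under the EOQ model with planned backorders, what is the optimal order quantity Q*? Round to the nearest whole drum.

740 drums

Q* = √(2DS/H) · √((H + b)/b)
   = √(2 × 15,250 × 292 / 17.4) · √((17.4 + 247) / 247)
   = 715.429 × 1.0346 ≈ 740.20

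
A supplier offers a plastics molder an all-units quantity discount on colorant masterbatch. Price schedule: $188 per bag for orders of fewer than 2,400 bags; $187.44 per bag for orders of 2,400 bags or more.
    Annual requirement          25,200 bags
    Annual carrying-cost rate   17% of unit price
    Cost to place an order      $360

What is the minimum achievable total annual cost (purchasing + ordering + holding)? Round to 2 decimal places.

$4,761,680.74

H₁ = 17%×$188 = $31.9600;  H₂ = 17%×$187.44 = $31.8648
EOQ₁ = √(2×25,200×360/31.9600) = 753.47  (< 2,400, feasible at tier 1)
EOQ₂ = √(2×25,200×360/31.8648) = 754.59  (< 2,400 → use Q = 2,400 at tier-2 price)
TC(tier 1 (EOQ₁), Q≈753.5) = $4,761,680.74
TC(tier 2, Q≈2,400.0) = $4,765,505.76
Minimum at tier 1 (EOQ₁): $4,761,680.74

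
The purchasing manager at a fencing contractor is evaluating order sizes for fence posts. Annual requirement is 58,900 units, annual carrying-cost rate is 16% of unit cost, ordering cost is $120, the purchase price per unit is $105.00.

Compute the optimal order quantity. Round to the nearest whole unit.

917 units

Holding cost per unit per year: H = 16% × $105 = $16.8000
2DS/H = 2·58,900·120/16.8 = 841,428.57
EOQ = √841,428.57 ≈ 917.29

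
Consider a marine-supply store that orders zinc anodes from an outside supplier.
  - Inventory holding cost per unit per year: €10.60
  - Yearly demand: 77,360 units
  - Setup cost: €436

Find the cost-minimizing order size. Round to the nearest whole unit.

2,523 units

EOQ = √(2DS/H) = √(2 × 77,360 × 436 / 10.6)
    = √(6,363,954.72) ≈ 2,522.69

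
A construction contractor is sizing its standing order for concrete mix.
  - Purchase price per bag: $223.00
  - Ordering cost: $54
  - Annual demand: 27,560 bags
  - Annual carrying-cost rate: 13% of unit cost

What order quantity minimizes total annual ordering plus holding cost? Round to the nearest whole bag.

320 bags

Carrying cost H = $223 × 13% = $28.9900/bag/yr
EOQ = √(2DS/H) = √(2 × 27,560 × 54 / 28.99)
    = √(102,672.65) ≈ 320.43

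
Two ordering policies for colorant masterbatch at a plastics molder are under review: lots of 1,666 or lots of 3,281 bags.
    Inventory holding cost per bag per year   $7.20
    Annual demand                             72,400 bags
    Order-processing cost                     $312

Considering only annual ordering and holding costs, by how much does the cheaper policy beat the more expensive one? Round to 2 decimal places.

For each Q, cost = (D/Q)·S + (Q/2)·H.
TC(1,666) = (72,400/1,666)×312 + (1,666/2)×7.2 = $19,556.30
TC(3,281) = (72,400/3,281)×312 + (3,281/2)×7.2 = $18,696.33
|ΔTC| = |$19,556.30 − $18,696.33| = $859.97

$859.97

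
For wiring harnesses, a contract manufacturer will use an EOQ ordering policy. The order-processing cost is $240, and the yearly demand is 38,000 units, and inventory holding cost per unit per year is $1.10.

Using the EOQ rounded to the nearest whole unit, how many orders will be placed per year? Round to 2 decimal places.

9.33 orders per year

Optimal lot size Q* = (2 × 38,000 × $240 / $1.1)^½ ≈ 4,072.08 → Q = 4,072
Orders per year = D/Q = 38,000 / 4,072 = 9.332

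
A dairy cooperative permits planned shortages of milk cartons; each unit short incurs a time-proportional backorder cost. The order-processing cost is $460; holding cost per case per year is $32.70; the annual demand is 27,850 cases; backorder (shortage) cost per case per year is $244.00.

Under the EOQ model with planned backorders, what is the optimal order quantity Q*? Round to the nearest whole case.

Q* = √(2DS/H) · √((H + b)/b)
   = √(2 × 27,850 × 460 / 32.7) · √((32.7 + 244) / 244)
   = 885.182 × 1.0649 ≈ 942.63

943 cases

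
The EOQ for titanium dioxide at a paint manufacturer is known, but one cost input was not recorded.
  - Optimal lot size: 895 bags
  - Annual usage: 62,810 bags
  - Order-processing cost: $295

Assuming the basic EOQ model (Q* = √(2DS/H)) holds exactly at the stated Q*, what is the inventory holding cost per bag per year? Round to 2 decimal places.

Since Q* = (2DS/H)^½, squaring gives Q*²·H = 2DS.
H = 2DS / Q² = 2 × 62,810 × 295 / 895² = 46.2631

$46.26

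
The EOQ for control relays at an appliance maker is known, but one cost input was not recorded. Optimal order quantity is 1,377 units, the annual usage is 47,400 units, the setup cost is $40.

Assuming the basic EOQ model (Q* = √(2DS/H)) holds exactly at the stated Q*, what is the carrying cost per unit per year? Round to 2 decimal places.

$2.00

Since Q* = (2DS/H)^½, squaring gives Q*²·H = 2DS.
H = 2DS / Q² = 2 × 47,400 × 40 / 1,377² = 1.9999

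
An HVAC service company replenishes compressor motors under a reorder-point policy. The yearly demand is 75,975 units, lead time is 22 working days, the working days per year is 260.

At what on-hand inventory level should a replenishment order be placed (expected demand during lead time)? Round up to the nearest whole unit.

Daily demand d = 75,975 / 260 = 292.212 units/day
Demand during lead time = 292.212 × 22 = 6,428.65
Reorder point = 6,428.65 → round up

6,429 units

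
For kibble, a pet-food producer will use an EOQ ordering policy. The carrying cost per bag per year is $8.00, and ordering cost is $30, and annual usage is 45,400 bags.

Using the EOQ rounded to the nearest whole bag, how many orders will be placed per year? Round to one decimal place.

Optimal lot size Q* = (2 × 45,400 × $30 / $8)^½ ≈ 583.52 → Q = 584
Orders per year = D/Q = 45,400 / 584 = 77.740

77.7 orders per year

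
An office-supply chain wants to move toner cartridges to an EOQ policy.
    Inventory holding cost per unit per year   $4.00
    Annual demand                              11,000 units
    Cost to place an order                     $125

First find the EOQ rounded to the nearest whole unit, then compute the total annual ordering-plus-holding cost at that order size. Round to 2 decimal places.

$3,316.62

EOQ = √(2DS/H) = √(2 × 11,000 × 125 / 4)
    = √(687,500.00) ≈ 829.16 → Q = 829 units
Orders/yr = 11,000/829 = 13.269; ordering cost = 13.269 × $125 = $1,658.62
Average inventory = 829/2 = 414.5; holding cost = 414.5 × $4 = $1,658.00
Total = $1,658.62 + $1,658.00 = $3,316.62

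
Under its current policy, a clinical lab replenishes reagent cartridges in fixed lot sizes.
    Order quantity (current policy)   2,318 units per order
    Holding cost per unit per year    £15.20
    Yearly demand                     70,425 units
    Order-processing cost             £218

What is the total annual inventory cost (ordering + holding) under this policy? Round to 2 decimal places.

£24,240.03

Annual ordering cost = (D/Q)·S = (70,425/2,318) × 218 = £6,623.23
Annual holding cost  = (Q/2)·H = (2,318/2) × 15.2 = £17,616.80
Total = £6,623.23 + £17,616.80 = £24,240.03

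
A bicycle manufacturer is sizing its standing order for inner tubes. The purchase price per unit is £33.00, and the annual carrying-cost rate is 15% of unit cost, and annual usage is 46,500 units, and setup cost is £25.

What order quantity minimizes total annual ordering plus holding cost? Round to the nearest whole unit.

H = i·C = 0.15 × £33 = £4.9500 per unit-year
2DS/H = 2·46,500·25/4.95 = 469,696.97
EOQ = √469,696.97 ≈ 685.34

685 units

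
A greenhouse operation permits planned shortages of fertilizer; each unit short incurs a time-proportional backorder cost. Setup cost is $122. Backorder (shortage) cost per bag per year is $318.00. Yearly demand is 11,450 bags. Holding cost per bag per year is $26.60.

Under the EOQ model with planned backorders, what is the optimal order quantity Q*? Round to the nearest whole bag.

337 bags

Q* = √(2DS/H) · √((H + b)/b)
   = √(2 × 11,450 × 122 / 26.6) · √((26.6 + 318) / 318)
   = 324.083 × 1.0410 ≈ 337.37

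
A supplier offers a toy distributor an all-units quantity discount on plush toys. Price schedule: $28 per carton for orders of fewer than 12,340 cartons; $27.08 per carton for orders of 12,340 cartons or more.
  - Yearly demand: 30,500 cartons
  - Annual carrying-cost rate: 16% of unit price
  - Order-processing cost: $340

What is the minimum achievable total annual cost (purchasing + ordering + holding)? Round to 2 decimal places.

H₁ = 16%×$28 = $4.4800;  H₂ = 16%×$27.08 = $4.3328
EOQ₁ = √(2×30,500×340/4.4800) = 2,151.62  (< 12,340, feasible at tier 1)
EOQ₂ = √(2×30,500×340/4.3328) = 2,187.86  (< 12,340 → use Q = 12,340 at tier-2 price)
TC(tier 1 (EOQ₁), Q≈2,151.6) = $863,639.25
TC(tier 2, Q≈12,340.0) = $853,513.73
Minimum at tier 2: $853,513.73

$853,513.73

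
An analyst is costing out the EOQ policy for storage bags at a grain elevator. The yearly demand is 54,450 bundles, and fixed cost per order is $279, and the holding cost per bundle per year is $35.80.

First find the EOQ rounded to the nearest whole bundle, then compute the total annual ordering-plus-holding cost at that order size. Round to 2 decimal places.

Optimal lot size Q* = (2 × 54,450 × $279 / $35.8)^½ ≈ 921.24 → Q = 921 bundles
Orders/yr = 54,450/921 = 59.121; ordering cost = 59.121 × $279 = $16,494.63
Average inventory = 921/2 = 460.5; holding cost = 460.5 × $35.8 = $16,485.90
Total = $16,494.63 + $16,485.90 = $32,980.53

$32,980.53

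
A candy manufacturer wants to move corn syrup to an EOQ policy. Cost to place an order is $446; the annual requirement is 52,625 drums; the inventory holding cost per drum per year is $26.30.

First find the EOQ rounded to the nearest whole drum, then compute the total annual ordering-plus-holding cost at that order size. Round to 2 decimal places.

$35,136.33

Optimal lot size Q* = (2 × 52,625 × $446 / $26.3)^½ ≈ 1,335.98 → Q = 1,336 drums
Annual ordering cost = (D/Q)·S = (52,625/1,336) × 446 = $17,567.93
Annual holding cost  = (Q/2)·H = (1,336/2) × 26.3 = $17,568.40
Total = $17,567.93 + $17,568.40 = $35,136.33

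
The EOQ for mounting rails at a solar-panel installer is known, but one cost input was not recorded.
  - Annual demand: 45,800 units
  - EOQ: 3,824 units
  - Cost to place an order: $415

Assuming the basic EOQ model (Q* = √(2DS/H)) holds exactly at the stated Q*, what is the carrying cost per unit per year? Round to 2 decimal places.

From Q* = √(2DS/H) ⇒ Q*² = 2DS/H.
H = 2DS / Q² = 2 × 45,800 × 415 / 3,824² = 2.5996

$2.60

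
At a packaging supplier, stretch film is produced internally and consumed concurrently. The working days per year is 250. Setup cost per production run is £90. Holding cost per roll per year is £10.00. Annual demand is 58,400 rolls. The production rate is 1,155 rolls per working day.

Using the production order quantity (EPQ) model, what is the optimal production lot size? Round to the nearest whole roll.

d = 58,400/250 = 233.6000 rolls/day;  effective holding cost H(1 − d/p) = 10·(1 − 233.6000/1155) = 7.97749
Q* = √(2DS / H_eff) = √(2·58,400·90 / 7.97749) ≈ 1,147.91

1,148 rolls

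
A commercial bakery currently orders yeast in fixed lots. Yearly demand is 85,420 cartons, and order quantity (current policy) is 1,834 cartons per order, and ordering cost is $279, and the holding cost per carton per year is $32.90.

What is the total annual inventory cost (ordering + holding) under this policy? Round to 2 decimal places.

$43,163.95

Orders/yr = 85,420/1,834 = 46.576; ordering cost = 46.576 × $279 = $12,994.65
Average inventory = 1,834/2 = 917; holding cost = 917 × $32.9 = $30,169.30
Total = $12,994.65 + $30,169.30 = $43,163.95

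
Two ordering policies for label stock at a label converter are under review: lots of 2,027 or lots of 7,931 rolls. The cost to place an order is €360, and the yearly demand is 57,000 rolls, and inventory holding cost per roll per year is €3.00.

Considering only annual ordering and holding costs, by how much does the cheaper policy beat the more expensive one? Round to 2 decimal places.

€1,319.98

TC(Q) = (D/Q)S + (Q/2)H
TC(2,027) = (57,000/2,027)×360 + (2,027/2)×3 = €13,163.83
TC(7,931) = (57,000/7,931)×360 + (7,931/2)×3 = €14,483.82
Lots of 2,027 are cheaper by €1,319.98.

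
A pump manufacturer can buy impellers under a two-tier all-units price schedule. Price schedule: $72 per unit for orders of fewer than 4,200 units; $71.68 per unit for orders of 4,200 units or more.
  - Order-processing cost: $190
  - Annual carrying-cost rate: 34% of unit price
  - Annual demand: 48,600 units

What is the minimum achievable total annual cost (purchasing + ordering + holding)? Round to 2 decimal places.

$3,520,462.56

H₁ = 34%×$72 = $24.4800;  H₂ = 34%×$71.68 = $24.3712
EOQ₁ = √(2×48,600×190/24.4800) = 868.57  (< 4,200, feasible at tier 1)
EOQ₂ = √(2×48,600×190/24.3712) = 870.51  (< 4,200 → use Q = 4,200 at tier-2 price)
TC(tier 1 (EOQ₁), Q≈868.6) = $3,520,462.56
TC(tier 2, Q≈4,200.0) = $3,537,026.09
Minimum at tier 1 (EOQ₁): $3,520,462.56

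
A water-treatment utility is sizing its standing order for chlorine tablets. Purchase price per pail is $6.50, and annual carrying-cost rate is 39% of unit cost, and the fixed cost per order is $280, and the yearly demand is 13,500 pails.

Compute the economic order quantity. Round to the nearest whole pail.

1,727 pails

H = i·C = 0.39 × $6.5 = $2.5350 per pail-year
2DS/H = 2·13,500·280/2.535 = 2,982,248.52
EOQ = √2,982,248.52 ≈ 1,726.92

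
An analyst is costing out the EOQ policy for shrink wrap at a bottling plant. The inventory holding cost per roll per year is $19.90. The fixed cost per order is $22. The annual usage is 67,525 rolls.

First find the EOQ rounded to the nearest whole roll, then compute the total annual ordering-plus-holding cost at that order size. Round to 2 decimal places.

$7,689.28

Optimal lot size Q* = (2 × 67,525 × $22 / $19.9)^½ ≈ 386.40 → Q = 386 rolls
Annual ordering cost = (D/Q)·S = (67,525/386) × 22 = $3,848.58
Annual holding cost  = (Q/2)·H = (386/2) × 19.9 = $3,840.70
Total = $3,848.58 + $3,840.70 = $7,689.28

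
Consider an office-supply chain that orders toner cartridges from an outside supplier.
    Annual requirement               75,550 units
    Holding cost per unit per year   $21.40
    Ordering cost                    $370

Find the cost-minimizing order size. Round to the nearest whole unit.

1,616 units

EOQ = √(2DS/H) = √(2 × 75,550 × 370 / 21.4)
    = √(2,612,476.64) ≈ 1,616.32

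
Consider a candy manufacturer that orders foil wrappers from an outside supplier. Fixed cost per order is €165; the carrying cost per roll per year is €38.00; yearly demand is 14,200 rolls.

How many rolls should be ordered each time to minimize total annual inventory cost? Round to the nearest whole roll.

Q* = √(2·D·S / H) = √(2·14,200·165 / 38) = √123,315.8 ≈ 351.16

351 rolls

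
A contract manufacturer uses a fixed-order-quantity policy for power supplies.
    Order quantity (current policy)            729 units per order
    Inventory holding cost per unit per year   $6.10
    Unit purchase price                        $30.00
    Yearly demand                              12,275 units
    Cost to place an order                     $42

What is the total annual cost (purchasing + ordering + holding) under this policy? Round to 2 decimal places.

Ordering: D/Q × S = 12,275/729 × $42 = $707.20
Holding:  Q/2 × H = 729/2 × $6.1 = $2,223.45
Purchase cost = D·C = 12,275 × 30 = $368,250.00
Total = $707.20 + $2,223.45 + $368,250.00 = $371,180.65

$371,180.65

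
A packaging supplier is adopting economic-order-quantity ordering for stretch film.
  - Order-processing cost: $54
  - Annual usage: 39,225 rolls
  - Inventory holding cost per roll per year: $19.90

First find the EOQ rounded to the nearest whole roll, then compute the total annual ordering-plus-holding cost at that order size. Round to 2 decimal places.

Optimal lot size Q* = (2 × 39,225 × $54 / $19.9)^½ ≈ 461.39 → Q = 461 rolls
Ordering: D/Q × S = 39,225/461 × $54 = $4,594.69
Holding:  Q/2 × H = 461/2 × $19.9 = $4,586.95
Total = $4,594.69 + $4,586.95 = $9,181.64

$9,181.64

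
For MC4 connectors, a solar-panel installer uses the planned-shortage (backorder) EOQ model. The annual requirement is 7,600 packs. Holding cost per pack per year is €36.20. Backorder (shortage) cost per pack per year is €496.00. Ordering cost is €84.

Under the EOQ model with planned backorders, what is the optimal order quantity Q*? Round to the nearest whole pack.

Basic EOQ = √(2·7,600·84/36.2) = 187.805
Backorder adjustment √((H+b)/b) = √((36.2+496)/496) = 1.0358
Q* = 187.805 × 1.0358 ≈ 194.54

195 packs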